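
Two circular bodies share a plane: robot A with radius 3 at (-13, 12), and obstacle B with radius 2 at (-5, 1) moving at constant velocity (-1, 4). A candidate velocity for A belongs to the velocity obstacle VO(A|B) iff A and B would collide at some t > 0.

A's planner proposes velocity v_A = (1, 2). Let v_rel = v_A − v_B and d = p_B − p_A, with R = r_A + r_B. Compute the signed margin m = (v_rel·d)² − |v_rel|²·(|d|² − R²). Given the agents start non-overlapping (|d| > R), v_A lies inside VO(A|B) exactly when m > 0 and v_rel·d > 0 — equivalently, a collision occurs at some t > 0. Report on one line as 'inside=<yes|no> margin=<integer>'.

d = (8, -11),  |d|² = 185;  R = 3+2 = 5,  c = 185−5² = 160
v_rel = (2, -2),  |v_rel|² = 8;  v_rel·d = (2)·(8) + (-2)·(-11) = 38
8·t² − 76·t + 160 = 0  ⇒  m = 38² − 8·160 = 164
m = 164 > 0,  v_rel·d = 38 > 0  ⇒  inside

inside=yes margin=164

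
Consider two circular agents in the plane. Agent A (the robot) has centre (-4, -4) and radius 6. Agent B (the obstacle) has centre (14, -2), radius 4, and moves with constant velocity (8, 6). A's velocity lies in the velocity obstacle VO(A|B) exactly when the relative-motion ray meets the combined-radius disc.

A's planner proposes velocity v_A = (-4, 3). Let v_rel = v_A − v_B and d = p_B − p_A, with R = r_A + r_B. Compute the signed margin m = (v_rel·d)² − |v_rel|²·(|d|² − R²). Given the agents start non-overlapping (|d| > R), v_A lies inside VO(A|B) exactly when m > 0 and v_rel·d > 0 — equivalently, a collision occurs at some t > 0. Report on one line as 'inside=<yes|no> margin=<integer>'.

d = (18, 2),  |d|² = 328;  R = 6+4 = 10,  c = 328−10² = 228
v_rel = (-12, -3),  |v_rel|² = 153;  v_rel·d = (-12)·(18) + (-3)·(2) = -222
153·t² + 444·t + 228 = 0  ⇒  m = (-222)² − 153·228 = 14400
m = 14400 > 0,  v_rel·d = -222 < 0  ⇒  outside

inside=no margin=14400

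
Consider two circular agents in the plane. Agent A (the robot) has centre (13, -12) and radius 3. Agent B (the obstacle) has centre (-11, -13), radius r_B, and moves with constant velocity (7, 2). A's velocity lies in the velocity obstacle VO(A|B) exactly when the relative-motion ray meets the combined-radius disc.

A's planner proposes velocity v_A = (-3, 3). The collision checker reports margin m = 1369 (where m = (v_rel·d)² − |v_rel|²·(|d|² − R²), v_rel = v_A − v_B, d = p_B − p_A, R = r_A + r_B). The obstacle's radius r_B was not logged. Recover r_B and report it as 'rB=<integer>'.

m = 1369
d = (-24, -1);  v_rel = (-10, 1),  |v_rel|² = 101
v_rel×d = (-10)·(-1) − (1)·(-24) = 34
since m = R²·101 − 34²:  R² = (1156 + 1369) / 101 = 25
R = √25 = 5  ⇒  r_B = 5 − 3 = 2

rB=2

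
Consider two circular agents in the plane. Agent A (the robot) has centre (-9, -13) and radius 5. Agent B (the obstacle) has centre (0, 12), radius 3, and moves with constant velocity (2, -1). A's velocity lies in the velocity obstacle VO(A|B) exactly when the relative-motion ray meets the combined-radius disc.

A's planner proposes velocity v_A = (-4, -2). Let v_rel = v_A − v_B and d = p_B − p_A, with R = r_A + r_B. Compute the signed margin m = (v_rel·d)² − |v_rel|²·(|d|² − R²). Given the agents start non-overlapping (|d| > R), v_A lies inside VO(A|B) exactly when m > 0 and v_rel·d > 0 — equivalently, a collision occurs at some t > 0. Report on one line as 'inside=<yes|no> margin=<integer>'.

d = (9, 25),  |d|² = 706;  R = 5+3 = 8,  c = 706−8² = 642
v_rel = (-6, -1),  |v_rel|² = 37;  v_rel·d = (-6)·(9) + (-1)·(25) = -79
37·t² + 158·t + 642 = 0  ⇒  m = (-79)² − 37·642 = -17513
m = -17513 < 0,  v_rel·d = -79 < 0  ⇒  outside

inside=no margin=-17513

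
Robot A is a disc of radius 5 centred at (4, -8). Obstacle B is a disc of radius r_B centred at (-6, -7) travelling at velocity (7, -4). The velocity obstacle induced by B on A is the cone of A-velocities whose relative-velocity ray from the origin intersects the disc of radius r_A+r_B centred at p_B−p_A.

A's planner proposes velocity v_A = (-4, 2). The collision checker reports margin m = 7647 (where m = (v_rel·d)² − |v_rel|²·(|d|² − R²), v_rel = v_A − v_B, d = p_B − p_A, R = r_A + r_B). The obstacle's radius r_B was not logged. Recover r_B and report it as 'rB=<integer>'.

m = 7647
d = (-10, 1);  v_rel = (-11, 6),  |v_rel|² = 157
v_rel×d = (-11)·(1) − (6)·(-10) = 49
since m = R²·157 − 49²:  R² = (2401 + 7647) / 157 = 64
R = √64 = 8  ⇒  r_B = 8 − 5 = 3

rB=3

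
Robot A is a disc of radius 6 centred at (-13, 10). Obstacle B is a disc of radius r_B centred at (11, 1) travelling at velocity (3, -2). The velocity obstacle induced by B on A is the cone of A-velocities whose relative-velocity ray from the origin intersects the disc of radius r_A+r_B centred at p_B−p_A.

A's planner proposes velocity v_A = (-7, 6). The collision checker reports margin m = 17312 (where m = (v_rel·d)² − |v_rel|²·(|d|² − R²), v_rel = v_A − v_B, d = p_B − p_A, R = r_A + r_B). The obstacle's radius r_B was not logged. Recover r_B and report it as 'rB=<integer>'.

m = 17312
d = (24, -9);  v_rel = (-10, 8),  |v_rel|² = 164
v_rel×d = (-10)·(-9) − (8)·(24) = -102
since m = R²·164 − (-102)²:  R² = (10404 + 17312) / 164 = 169
R = √169 = 13  ⇒  r_B = 13 − 6 = 7

rB=7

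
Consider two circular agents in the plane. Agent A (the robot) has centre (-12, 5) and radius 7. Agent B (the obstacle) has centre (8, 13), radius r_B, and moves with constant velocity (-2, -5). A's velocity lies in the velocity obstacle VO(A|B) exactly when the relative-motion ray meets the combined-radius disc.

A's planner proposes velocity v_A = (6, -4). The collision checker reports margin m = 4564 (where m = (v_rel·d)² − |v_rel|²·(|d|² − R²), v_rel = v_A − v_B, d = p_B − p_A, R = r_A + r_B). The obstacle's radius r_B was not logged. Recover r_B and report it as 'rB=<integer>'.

m = 4564
d = (20, 8);  v_rel = (8, 1),  |v_rel|² = 65
v_rel×d = (8)·(8) − (1)·(20) = 44
since m = R²·65 − 44²:  R² = (1936 + 4564) / 65 = 100
R = √100 = 10  ⇒  r_B = 10 − 7 = 3

rB=3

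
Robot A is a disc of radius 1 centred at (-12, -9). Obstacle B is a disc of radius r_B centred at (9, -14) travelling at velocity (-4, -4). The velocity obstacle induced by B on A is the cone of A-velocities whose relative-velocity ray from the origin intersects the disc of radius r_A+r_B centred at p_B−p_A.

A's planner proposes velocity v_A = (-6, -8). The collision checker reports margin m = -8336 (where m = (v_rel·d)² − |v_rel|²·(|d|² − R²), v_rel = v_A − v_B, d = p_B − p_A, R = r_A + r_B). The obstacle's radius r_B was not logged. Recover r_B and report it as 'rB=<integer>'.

m = -8336
d = (21, -5);  v_rel = (-2, -4),  |v_rel|² = 20
v_rel×d = (-2)·(-5) − (-4)·(21) = 94
since m = R²·20 − 94²:  R² = (8836 + -8336) / 20 = 25
R = √25 = 5  ⇒  r_B = 5 − 1 = 4

rB=4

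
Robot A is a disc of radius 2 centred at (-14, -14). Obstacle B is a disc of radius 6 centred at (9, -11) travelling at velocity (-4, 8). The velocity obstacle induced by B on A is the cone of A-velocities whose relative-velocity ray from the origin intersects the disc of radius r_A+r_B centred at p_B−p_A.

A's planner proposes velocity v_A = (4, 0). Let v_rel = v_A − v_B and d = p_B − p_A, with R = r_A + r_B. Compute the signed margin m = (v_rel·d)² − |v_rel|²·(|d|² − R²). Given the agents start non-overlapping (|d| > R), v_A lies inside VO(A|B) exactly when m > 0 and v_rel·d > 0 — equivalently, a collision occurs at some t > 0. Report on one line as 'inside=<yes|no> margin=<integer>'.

d = (23, 3),  |d|² = 538;  R = 2+6 = 8,  c = 538−8² = 474
v_rel = (8, -8),  |v_rel|² = 128;  v_rel·d = (8)·(23) + (-8)·(3) = 160
128·t² − 320·t + 474 = 0  ⇒  m = 160² − 128·474 = -35072
m = -35072 < 0,  v_rel·d = 160 > 0  ⇒  outside

inside=no margin=-35072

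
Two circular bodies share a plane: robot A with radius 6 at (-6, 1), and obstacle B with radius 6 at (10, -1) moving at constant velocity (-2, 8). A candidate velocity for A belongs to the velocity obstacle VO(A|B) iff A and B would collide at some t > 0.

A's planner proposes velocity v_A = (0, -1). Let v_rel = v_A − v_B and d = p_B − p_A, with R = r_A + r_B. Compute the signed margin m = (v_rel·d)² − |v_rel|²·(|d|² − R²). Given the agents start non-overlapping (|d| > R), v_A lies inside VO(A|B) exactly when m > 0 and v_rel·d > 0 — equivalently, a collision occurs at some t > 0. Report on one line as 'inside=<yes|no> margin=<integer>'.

d = (16, -2),  |d|² = 260;  R = 6+6 = 12,  c = 260−12² = 116
v_rel = (2, -9),  |v_rel|² = 85;  v_rel·d = (2)·(16) + (-9)·(-2) = 50
85·t² − 100·t + 116 = 0  ⇒  m = 50² − 85·116 = -7360
m = -7360 < 0,  v_rel·d = 50 > 0  ⇒  outside

inside=no margin=-7360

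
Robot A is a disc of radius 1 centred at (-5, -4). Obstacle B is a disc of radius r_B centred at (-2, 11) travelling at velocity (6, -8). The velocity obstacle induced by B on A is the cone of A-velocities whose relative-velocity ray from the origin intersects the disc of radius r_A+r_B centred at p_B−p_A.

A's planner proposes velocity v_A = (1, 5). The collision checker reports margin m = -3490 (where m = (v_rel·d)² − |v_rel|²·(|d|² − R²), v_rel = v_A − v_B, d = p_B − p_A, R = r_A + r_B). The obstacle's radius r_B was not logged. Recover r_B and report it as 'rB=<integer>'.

m = -3490
d = (3, 15);  v_rel = (-5, 13),  |v_rel|² = 194
v_rel×d = (-5)·(15) − (13)·(3) = -114
since m = R²·194 − (-114)²:  R² = (12996 + -3490) / 194 = 49
R = √49 = 7  ⇒  r_B = 7 − 1 = 6

rB=6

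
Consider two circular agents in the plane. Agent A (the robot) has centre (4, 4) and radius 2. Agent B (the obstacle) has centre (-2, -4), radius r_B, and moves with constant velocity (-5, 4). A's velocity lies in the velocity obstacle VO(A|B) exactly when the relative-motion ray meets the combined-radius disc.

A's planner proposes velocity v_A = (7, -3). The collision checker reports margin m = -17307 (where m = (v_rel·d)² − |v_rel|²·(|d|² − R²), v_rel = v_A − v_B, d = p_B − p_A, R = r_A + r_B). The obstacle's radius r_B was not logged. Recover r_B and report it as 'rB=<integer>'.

m = -17307
d = (-6, -8);  v_rel = (12, -7),  |v_rel|² = 193
v_rel×d = (12)·(-8) − (-7)·(-6) = -138
since m = R²·193 − (-138)²:  R² = (19044 + -17307) / 193 = 9
R = √9 = 3  ⇒  r_B = 3 − 2 = 1

rB=1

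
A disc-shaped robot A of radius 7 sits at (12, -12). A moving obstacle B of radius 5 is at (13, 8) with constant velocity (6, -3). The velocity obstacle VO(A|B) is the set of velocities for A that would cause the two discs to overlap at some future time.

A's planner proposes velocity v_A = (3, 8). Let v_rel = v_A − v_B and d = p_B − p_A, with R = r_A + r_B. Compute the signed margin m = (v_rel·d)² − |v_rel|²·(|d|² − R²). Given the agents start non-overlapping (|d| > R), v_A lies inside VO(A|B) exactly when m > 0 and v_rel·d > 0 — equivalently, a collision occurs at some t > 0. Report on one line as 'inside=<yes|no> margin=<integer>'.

d = (1, 20),  |d|² = 401;  R = 7+5 = 12,  c = 401−12² = 257
v_rel = (-3, 11),  |v_rel|² = 130;  v_rel·d = (-3)·(1) + (11)·(20) = 217
130·t² − 434·t + 257 = 0  ⇒  m = 217² − 130·257 = 13679
m = 13679 > 0,  v_rel·d = 217 > 0  ⇒  inside

inside=yes margin=13679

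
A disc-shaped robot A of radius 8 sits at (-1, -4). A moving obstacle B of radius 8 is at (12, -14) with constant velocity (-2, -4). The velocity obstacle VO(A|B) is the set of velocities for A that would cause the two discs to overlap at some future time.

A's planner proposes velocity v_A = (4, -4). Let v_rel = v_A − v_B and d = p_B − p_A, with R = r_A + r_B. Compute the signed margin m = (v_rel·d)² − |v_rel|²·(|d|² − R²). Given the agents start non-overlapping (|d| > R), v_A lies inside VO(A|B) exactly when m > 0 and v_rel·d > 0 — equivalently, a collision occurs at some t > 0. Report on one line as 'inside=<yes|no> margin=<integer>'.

d = (13, -10),  |d|² = 269;  R = 8+8 = 16,  c = 269−16² = 13
v_rel = (6, 0),  |v_rel|² = 36;  v_rel·d = (6)·(13) + (0)·(-10) = 78
36·t² − 156·t + 13 = 0  ⇒  m = 78² − 36·13 = 5616
m = 5616 > 0,  v_rel·d = 78 > 0  ⇒  inside

inside=yes margin=5616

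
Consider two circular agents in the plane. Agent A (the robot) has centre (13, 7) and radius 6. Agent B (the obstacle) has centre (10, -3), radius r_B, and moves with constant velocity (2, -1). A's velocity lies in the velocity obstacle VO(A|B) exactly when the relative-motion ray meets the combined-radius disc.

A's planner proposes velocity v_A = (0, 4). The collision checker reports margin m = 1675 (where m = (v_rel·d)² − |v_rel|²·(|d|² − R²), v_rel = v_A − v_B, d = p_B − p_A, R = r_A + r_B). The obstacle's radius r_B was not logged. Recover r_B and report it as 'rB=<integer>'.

m = 1675
d = (-3, -10);  v_rel = (-2, 5),  |v_rel|² = 29
v_rel×d = (-2)·(-10) − (5)·(-3) = 35
since m = R²·29 − 35²:  R² = (1225 + 1675) / 29 = 100
R = √100 = 10  ⇒  r_B = 10 − 6 = 4

rB=4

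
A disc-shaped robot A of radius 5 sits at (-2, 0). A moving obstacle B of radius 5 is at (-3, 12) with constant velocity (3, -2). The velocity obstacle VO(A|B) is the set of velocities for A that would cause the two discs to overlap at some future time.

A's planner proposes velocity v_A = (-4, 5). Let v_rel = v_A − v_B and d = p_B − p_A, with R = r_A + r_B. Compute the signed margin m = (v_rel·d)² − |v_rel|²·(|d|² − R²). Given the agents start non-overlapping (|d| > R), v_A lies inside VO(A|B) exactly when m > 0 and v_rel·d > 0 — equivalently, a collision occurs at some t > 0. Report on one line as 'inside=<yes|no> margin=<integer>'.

d = (-1, 12),  |d|² = 145;  R = 5+5 = 10,  c = 145−10² = 45
v_rel = (-7, 7),  |v_rel|² = 98;  v_rel·d = (-7)·(-1) + (7)·(12) = 91
98·t² − 182·t + 45 = 0  ⇒  m = 91² − 98·45 = 3871
m = 3871 > 0,  v_rel·d = 91 > 0  ⇒  inside

inside=yes margin=3871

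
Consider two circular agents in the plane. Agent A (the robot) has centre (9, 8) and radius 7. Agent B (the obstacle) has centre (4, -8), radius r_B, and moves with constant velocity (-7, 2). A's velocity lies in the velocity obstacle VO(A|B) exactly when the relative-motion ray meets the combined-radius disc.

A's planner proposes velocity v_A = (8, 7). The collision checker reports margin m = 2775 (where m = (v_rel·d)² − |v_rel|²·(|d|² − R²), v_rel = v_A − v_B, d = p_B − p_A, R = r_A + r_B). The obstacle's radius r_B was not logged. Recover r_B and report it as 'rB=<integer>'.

m = 2775
d = (-5, -16);  v_rel = (15, 5),  |v_rel|² = 250
v_rel×d = (15)·(-16) − (5)·(-5) = -215
since m = R²·250 − (-215)²:  R² = (46225 + 2775) / 250 = 196
R = √196 = 14  ⇒  r_B = 14 − 7 = 7

rB=7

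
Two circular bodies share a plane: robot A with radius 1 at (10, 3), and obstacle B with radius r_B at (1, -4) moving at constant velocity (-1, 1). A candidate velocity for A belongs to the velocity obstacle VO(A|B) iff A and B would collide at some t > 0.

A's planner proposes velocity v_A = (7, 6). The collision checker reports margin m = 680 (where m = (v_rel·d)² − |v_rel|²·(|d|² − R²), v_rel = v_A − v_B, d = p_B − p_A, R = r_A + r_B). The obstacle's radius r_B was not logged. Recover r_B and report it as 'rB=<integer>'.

m = 680
d = (-9, -7);  v_rel = (8, 5),  |v_rel|² = 89
v_rel×d = (8)·(-7) − (5)·(-9) = -11
since m = R²·89 − (-11)²:  R² = (121 + 680) / 89 = 9
R = √9 = 3  ⇒  r_B = 3 − 1 = 2

rB=2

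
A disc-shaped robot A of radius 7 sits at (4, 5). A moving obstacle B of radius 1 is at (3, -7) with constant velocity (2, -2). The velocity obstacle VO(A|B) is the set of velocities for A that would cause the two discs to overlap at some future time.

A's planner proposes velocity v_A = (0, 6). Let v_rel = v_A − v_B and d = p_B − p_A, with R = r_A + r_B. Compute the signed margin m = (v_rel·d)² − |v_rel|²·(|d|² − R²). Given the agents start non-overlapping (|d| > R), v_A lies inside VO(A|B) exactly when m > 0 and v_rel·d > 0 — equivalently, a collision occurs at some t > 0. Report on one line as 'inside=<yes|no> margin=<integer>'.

d = (-1, -12),  |d|² = 145;  R = 7+1 = 8,  c = 145−8² = 81
v_rel = (-2, 8),  |v_rel|² = 68;  v_rel·d = (-2)·(-1) + (8)·(-12) = -94
68·t² + 188·t + 81 = 0  ⇒  m = (-94)² − 68·81 = 3328
m = 3328 > 0,  v_rel·d = -94 < 0  ⇒  outside

inside=no margin=3328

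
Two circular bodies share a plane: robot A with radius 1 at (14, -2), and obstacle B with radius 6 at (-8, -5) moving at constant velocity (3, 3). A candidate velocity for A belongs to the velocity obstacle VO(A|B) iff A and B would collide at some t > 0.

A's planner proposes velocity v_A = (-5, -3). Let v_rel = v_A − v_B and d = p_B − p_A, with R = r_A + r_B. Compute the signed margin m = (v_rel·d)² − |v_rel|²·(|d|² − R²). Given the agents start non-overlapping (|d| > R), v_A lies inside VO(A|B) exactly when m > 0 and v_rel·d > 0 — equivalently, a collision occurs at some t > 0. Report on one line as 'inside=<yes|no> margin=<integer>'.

d = (-22, -3),  |d|² = 493;  R = 1+6 = 7,  c = 493−7² = 444
v_rel = (-8, -6),  |v_rel|² = 100;  v_rel·d = (-8)·(-22) + (-6)·(-3) = 194
100·t² − 388·t + 444 = 0  ⇒  m = 194² − 100·444 = -6764
m = -6764 < 0,  v_rel·d = 194 > 0  ⇒  outside

inside=no margin=-6764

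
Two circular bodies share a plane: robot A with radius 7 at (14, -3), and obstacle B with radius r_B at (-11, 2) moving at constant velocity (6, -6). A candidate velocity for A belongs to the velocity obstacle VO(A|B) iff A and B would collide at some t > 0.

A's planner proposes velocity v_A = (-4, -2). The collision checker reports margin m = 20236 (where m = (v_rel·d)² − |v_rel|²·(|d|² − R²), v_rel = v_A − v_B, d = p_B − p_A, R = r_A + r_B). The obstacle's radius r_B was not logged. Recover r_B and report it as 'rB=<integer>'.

m = 20236
d = (-25, 5);  v_rel = (-10, 4),  |v_rel|² = 116
v_rel×d = (-10)·(5) − (4)·(-25) = 50
since m = R²·116 − 50²:  R² = (2500 + 20236) / 116 = 196
R = √196 = 14  ⇒  r_B = 14 − 7 = 7

rB=7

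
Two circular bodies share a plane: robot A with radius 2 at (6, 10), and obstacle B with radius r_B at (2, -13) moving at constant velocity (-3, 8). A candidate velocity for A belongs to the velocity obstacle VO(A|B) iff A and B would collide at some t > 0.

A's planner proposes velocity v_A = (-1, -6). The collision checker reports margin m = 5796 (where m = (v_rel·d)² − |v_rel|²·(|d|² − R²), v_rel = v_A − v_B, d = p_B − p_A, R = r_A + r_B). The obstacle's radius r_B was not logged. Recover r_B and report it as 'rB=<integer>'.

m = 5796
d = (-4, -23);  v_rel = (2, -14),  |v_rel|² = 200
v_rel×d = (2)·(-23) − (-14)·(-4) = -102
since m = R²·200 − (-102)²:  R² = (10404 + 5796) / 200 = 81
R = √81 = 9  ⇒  r_B = 9 − 2 = 7

rB=7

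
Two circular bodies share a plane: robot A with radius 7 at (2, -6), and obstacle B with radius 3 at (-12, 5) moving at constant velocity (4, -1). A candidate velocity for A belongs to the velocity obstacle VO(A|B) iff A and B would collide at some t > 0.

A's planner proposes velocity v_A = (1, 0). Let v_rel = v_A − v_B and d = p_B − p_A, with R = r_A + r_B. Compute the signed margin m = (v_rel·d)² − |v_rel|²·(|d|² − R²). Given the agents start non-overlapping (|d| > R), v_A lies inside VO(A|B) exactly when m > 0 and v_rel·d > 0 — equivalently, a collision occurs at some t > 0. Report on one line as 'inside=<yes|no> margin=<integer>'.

d = (-14, 11),  |d|² = 317;  R = 7+3 = 10,  c = 317−10² = 217
v_rel = (-3, 1),  |v_rel|² = 10;  v_rel·d = (-3)·(-14) + (1)·(11) = 53
10·t² − 106·t + 217 = 0  ⇒  m = 53² − 10·217 = 639
m = 639 > 0,  v_rel·d = 53 > 0  ⇒  inside

inside=yes margin=639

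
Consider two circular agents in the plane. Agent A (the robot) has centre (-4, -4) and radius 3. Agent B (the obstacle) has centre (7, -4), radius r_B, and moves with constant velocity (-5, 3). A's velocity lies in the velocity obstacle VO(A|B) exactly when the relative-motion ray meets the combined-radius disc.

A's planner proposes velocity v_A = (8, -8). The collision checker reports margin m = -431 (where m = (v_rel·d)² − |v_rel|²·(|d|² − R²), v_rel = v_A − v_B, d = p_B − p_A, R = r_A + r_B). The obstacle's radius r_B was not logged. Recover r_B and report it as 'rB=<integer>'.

m = -431
d = (11, 0);  v_rel = (13, -11),  |v_rel|² = 290
v_rel×d = (13)·(0) − (-11)·(11) = 121
since m = R²·290 − 121²:  R² = (14641 + -431) / 290 = 49
R = √49 = 7  ⇒  r_B = 7 − 3 = 4

rB=4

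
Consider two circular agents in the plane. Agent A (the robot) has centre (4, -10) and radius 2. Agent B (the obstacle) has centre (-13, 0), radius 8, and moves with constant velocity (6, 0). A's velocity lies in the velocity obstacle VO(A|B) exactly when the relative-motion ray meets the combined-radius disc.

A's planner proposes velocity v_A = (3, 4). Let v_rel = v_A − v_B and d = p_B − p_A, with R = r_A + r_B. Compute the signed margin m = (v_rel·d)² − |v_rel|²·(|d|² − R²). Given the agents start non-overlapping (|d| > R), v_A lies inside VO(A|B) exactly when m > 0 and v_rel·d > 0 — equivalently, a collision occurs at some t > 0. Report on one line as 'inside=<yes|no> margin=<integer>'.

d = (-17, 10),  |d|² = 389;  R = 2+8 = 10,  c = 389−10² = 289
v_rel = (-3, 4),  |v_rel|² = 25;  v_rel·d = (-3)·(-17) + (4)·(10) = 91
25·t² − 182·t + 289 = 0  ⇒  m = 91² − 25·289 = 1056
m = 1056 > 0,  v_rel·d = 91 > 0  ⇒  inside

inside=yes margin=1056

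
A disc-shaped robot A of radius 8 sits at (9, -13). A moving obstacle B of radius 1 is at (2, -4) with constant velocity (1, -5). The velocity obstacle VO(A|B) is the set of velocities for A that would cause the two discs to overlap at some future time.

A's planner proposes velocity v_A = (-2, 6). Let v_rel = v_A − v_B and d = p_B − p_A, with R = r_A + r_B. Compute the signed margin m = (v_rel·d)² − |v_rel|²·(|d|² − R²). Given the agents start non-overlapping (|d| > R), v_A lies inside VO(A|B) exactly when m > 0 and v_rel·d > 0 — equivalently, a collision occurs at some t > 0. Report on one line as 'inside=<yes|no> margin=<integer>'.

d = (-7, 9),  |d|² = 130;  R = 8+1 = 9,  c = 130−9² = 49
v_rel = (-3, 11),  |v_rel|² = 130;  v_rel·d = (-3)·(-7) + (11)·(9) = 120
130·t² − 240·t + 49 = 0  ⇒  m = 120² − 130·49 = 8030
m = 8030 > 0,  v_rel·d = 120 > 0  ⇒  inside

inside=yes margin=8030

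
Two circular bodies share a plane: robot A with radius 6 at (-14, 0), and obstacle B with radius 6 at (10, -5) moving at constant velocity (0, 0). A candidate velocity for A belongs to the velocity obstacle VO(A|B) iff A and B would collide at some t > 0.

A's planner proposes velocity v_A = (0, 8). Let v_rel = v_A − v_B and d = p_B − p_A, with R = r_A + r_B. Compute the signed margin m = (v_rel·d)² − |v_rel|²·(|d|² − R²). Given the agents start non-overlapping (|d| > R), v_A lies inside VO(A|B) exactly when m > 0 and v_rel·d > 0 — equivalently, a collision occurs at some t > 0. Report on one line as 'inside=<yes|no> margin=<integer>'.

d = (24, -5),  |d|² = 601;  R = 6+6 = 12,  c = 601−12² = 457
v_rel = (0, 8),  |v_rel|² = 64;  v_rel·d = (0)·(24) + (8)·(-5) = -40
64·t² + 80·t + 457 = 0  ⇒  m = (-40)² − 64·457 = -27648
m = -27648 < 0,  v_rel·d = -40 < 0  ⇒  outside

inside=no margin=-27648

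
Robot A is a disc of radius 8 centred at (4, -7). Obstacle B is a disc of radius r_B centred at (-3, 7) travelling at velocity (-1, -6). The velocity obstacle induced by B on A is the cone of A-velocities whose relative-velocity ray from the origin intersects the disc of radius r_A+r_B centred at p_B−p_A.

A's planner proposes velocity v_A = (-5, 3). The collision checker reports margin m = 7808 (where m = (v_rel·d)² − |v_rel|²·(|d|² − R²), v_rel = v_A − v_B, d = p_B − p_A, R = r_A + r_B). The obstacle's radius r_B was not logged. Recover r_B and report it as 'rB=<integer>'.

m = 7808
d = (-7, 14);  v_rel = (-4, 9),  |v_rel|² = 97
v_rel×d = (-4)·(14) − (9)·(-7) = 7
since m = R²·97 − 7²:  R² = (49 + 7808) / 97 = 81
R = √81 = 9  ⇒  r_B = 9 − 8 = 1

rB=1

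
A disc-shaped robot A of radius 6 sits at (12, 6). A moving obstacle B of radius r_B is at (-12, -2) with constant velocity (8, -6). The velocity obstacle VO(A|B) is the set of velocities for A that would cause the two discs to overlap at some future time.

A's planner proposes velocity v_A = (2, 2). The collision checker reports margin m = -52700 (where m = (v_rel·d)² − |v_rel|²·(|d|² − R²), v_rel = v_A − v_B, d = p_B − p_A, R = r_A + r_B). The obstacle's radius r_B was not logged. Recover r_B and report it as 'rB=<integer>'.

m = -52700
d = (-24, -8);  v_rel = (-6, 8),  |v_rel|² = 100
v_rel×d = (-6)·(-8) − (8)·(-24) = 240
since m = R²·100 − 240²:  R² = (57600 + -52700) / 100 = 49
R = √49 = 7  ⇒  r_B = 7 − 6 = 1

rB=1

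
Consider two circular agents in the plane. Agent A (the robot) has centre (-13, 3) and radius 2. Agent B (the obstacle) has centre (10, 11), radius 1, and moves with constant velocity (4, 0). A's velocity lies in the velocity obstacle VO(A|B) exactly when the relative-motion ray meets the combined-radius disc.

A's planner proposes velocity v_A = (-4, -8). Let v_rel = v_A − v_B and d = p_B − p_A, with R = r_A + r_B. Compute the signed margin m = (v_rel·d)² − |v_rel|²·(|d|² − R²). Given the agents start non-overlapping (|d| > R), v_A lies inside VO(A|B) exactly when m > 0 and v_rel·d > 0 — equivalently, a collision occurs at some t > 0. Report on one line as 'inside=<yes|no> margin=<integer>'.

d = (23, 8),  |d|² = 593;  R = 2+1 = 3,  c = 593−3² = 584
v_rel = (-8, -8),  |v_rel|² = 128;  v_rel·d = (-8)·(23) + (-8)·(8) = -248
128·t² + 496·t + 584 = 0  ⇒  m = (-248)² − 128·584 = -13248
m = -13248 < 0,  v_rel·d = -248 < 0  ⇒  outside

inside=no margin=-13248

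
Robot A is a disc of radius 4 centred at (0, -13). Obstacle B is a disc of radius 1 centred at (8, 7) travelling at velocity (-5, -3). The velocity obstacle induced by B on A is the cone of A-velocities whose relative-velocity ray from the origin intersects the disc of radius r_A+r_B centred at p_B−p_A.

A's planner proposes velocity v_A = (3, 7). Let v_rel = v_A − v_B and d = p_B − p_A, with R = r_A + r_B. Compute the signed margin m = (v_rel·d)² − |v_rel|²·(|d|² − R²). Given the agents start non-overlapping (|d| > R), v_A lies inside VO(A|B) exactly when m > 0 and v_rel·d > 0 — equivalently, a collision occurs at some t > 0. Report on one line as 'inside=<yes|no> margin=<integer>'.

d = (8, 20),  |d|² = 464;  R = 4+1 = 5,  c = 464−5² = 439
v_rel = (8, 10),  |v_rel|² = 164;  v_rel·d = (8)·(8) + (10)·(20) = 264
164·t² − 528·t + 439 = 0  ⇒  m = 264² − 164·439 = -2300
m = -2300 < 0,  v_rel·d = 264 > 0  ⇒  outside

inside=no margin=-2300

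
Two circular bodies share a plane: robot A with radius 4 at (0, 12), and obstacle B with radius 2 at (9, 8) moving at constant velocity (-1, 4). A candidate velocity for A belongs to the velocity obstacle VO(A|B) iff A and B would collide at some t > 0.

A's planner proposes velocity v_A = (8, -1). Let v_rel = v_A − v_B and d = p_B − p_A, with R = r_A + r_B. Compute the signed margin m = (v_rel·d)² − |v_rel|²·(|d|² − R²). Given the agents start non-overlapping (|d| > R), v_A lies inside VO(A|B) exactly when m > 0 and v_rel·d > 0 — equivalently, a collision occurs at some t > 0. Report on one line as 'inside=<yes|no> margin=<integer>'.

d = (9, -4),  |d|² = 97;  R = 4+2 = 6,  c = 97−6² = 61
v_rel = (9, -5),  |v_rel|² = 106;  v_rel·d = (9)·(9) + (-5)·(-4) = 101
106·t² − 202·t + 61 = 0  ⇒  m = 101² − 106·61 = 3735
m = 3735 > 0,  v_rel·d = 101 > 0  ⇒  inside

inside=yes margin=3735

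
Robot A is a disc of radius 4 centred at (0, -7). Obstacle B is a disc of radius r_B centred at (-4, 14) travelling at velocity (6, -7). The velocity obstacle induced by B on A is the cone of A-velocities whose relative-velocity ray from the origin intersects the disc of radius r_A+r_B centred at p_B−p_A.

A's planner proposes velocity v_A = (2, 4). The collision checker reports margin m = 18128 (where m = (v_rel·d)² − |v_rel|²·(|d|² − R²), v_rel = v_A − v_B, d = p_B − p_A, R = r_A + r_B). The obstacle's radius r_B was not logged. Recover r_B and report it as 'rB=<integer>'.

m = 18128
d = (-4, 21);  v_rel = (-4, 11),  |v_rel|² = 137
v_rel×d = (-4)·(21) − (11)·(-4) = -40
since m = R²·137 − (-40)²:  R² = (1600 + 18128) / 137 = 144
R = √144 = 12  ⇒  r_B = 12 − 4 = 8

rB=8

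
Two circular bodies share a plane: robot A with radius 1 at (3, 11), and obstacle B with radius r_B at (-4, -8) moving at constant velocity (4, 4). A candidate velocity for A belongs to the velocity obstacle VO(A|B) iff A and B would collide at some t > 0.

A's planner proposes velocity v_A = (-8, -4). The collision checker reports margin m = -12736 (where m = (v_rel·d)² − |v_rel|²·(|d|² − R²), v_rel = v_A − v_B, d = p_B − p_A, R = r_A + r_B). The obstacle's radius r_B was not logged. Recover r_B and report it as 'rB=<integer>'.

m = -12736
d = (-7, -19);  v_rel = (-12, -8),  |v_rel|² = 208
v_rel×d = (-12)·(-19) − (-8)·(-7) = 172
since m = R²·208 − 172²:  R² = (29584 + -12736) / 208 = 81
R = √81 = 9  ⇒  r_B = 9 − 1 = 8

rB=8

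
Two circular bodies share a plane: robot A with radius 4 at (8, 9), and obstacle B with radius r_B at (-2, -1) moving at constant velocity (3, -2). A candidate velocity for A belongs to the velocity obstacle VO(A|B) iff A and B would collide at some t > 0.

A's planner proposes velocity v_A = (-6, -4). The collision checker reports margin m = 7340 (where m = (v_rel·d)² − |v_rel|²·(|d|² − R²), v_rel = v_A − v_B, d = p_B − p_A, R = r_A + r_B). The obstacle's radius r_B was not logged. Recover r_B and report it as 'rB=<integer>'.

m = 7340
d = (-10, -10);  v_rel = (-9, -2),  |v_rel|² = 85
v_rel×d = (-9)·(-10) − (-2)·(-10) = 70
since m = R²·85 − 70²:  R² = (4900 + 7340) / 85 = 144
R = √144 = 12  ⇒  r_B = 12 − 4 = 8

rB=8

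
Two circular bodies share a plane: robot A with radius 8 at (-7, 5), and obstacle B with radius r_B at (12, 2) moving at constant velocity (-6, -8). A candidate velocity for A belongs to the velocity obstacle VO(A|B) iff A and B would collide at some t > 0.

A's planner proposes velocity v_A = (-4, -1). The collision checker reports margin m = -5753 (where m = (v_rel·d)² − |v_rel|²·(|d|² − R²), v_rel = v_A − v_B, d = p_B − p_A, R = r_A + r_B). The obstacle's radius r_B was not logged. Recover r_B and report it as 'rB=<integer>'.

m = -5753
d = (19, -3);  v_rel = (2, 7),  |v_rel|² = 53
v_rel×d = (2)·(-3) − (7)·(19) = -139
since m = R²·53 − (-139)²:  R² = (19321 + -5753) / 53 = 256
R = √256 = 16  ⇒  r_B = 16 − 8 = 8

rB=8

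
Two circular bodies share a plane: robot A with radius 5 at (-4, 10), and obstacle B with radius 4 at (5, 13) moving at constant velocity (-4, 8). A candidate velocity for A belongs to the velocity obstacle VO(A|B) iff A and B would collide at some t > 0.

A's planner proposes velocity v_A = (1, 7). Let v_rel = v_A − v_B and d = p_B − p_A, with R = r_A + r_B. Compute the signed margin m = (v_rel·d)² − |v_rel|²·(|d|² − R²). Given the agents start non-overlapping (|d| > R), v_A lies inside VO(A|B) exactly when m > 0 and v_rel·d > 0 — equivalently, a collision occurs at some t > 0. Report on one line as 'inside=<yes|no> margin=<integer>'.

d = (9, 3),  |d|² = 90;  R = 5+4 = 9,  c = 90−9² = 9
v_rel = (5, -1),  |v_rel|² = 26;  v_rel·d = (5)·(9) + (-1)·(3) = 42
26·t² − 84·t + 9 = 0  ⇒  m = 42² − 26·9 = 1530
m = 1530 > 0,  v_rel·d = 42 > 0  ⇒  inside

inside=yes margin=1530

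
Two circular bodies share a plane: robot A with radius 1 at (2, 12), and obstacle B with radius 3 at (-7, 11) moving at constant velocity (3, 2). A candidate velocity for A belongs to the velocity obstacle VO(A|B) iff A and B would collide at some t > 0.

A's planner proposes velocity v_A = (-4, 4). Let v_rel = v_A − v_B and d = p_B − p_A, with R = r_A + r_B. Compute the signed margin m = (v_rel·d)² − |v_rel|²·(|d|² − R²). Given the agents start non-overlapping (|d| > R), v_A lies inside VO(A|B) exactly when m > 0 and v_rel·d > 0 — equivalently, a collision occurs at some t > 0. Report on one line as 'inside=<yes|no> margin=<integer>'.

d = (-9, -1),  |d|² = 82;  R = 1+3 = 4,  c = 82−4² = 66
v_rel = (-7, 2),  |v_rel|² = 53;  v_rel·d = (-7)·(-9) + (2)·(-1) = 61
53·t² − 122·t + 66 = 0  ⇒  m = 61² − 53·66 = 223
m = 223 > 0,  v_rel·d = 61 > 0  ⇒  inside

inside=yes margin=223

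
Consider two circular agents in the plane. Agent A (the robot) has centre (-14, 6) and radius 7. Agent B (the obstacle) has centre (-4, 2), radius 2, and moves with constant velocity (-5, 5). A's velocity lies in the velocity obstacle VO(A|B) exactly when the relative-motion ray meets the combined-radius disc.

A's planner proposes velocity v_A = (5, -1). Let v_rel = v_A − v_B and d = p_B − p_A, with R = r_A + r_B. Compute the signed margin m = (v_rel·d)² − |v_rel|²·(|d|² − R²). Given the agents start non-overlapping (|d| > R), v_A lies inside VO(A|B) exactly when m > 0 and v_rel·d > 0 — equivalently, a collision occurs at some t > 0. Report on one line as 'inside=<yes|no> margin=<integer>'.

d = (10, -4),  |d|² = 116;  R = 7+2 = 9,  c = 116−9² = 35
v_rel = (10, -6),  |v_rel|² = 136;  v_rel·d = (10)·(10) + (-6)·(-4) = 124
136·t² − 248·t + 35 = 0  ⇒  m = 124² − 136·35 = 10616
m = 10616 > 0,  v_rel·d = 124 > 0  ⇒  inside

inside=yes margin=10616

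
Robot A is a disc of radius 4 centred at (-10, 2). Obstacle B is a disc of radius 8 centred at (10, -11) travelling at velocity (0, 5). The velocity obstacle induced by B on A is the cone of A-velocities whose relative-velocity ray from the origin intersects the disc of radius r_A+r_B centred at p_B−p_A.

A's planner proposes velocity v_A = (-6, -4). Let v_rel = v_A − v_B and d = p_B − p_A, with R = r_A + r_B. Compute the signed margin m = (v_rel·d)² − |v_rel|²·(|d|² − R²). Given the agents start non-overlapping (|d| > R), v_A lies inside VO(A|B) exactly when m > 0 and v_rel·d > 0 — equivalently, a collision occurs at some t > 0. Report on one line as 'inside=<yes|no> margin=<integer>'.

d = (20, -13),  |d|² = 569;  R = 4+8 = 12,  c = 569−12² = 425
v_rel = (-6, -9),  |v_rel|² = 117;  v_rel·d = (-6)·(20) + (-9)·(-13) = -3
117·t² + 6·t + 425 = 0  ⇒  m = (-3)² − 117·425 = -49716
m = -49716 < 0,  v_rel·d = -3 < 0  ⇒  outside

inside=no margin=-49716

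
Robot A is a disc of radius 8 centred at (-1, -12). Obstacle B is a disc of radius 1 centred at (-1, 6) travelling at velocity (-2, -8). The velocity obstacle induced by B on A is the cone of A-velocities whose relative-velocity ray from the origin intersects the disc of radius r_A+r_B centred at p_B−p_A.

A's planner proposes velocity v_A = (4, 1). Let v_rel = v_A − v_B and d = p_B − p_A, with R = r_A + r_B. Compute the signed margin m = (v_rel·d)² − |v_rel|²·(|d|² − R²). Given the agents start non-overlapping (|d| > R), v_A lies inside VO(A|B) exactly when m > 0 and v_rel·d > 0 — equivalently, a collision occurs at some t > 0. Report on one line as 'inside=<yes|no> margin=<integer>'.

d = (0, 18),  |d|² = 324;  R = 8+1 = 9,  c = 324−9² = 243
v_rel = (6, 9),  |v_rel|² = 117;  v_rel·d = (6)·(0) + (9)·(18) = 162
117·t² − 324·t + 243 = 0  ⇒  m = 162² − 117·243 = -2187
m = -2187 < 0,  v_rel·d = 162 > 0  ⇒  outside

inside=no margin=-2187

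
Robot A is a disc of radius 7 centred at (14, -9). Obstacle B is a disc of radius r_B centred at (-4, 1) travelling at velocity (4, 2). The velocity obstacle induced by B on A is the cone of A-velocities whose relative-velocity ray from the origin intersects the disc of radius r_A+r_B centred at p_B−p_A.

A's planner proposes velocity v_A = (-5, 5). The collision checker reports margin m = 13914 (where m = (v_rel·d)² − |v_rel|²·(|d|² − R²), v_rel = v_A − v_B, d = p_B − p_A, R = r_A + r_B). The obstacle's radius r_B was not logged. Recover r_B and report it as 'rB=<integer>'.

m = 13914
d = (-18, 10);  v_rel = (-9, 3),  |v_rel|² = 90
v_rel×d = (-9)·(10) − (3)·(-18) = -36
since m = R²·90 − (-36)²:  R² = (1296 + 13914) / 90 = 169
R = √169 = 13  ⇒  r_B = 13 − 7 = 6

rB=6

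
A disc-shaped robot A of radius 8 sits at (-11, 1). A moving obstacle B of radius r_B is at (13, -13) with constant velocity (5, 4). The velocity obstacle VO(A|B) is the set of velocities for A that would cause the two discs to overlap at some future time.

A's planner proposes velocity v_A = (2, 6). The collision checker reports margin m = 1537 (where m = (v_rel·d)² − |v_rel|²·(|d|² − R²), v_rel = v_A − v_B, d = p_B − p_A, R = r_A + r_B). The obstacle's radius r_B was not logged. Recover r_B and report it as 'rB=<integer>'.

m = 1537
d = (24, -14);  v_rel = (-3, 2),  |v_rel|² = 13
v_rel×d = (-3)·(-14) − (2)·(24) = -6
since m = R²·13 − (-6)²:  R² = (36 + 1537) / 13 = 121
R = √121 = 11  ⇒  r_B = 11 − 8 = 3

rB=3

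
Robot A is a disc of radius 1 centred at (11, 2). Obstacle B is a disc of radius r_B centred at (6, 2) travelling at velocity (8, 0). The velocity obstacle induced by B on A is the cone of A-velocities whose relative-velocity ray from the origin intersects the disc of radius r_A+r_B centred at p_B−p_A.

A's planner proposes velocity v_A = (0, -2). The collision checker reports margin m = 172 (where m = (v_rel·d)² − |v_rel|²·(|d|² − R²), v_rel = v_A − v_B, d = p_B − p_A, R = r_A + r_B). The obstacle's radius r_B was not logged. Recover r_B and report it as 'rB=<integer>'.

m = 172
d = (-5, 0);  v_rel = (-8, -2),  |v_rel|² = 68
v_rel×d = (-8)·(0) − (-2)·(-5) = -10
since m = R²·68 − (-10)²:  R² = (100 + 172) / 68 = 4
R = √4 = 2  ⇒  r_B = 2 − 1 = 1

rB=1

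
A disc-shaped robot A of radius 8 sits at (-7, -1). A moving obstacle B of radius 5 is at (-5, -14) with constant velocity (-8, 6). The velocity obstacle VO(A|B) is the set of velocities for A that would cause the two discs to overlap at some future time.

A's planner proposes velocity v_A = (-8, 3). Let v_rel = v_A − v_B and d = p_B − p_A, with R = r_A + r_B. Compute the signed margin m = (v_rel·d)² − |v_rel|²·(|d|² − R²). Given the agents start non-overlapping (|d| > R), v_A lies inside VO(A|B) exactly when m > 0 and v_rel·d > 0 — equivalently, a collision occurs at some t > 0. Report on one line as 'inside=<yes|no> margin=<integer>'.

d = (2, -13),  |d|² = 173;  R = 8+5 = 13,  c = 173−13² = 4
v_rel = (0, -3),  |v_rel|² = 9;  v_rel·d = (0)·(2) + (-3)·(-13) = 39
9·t² − 78·t + 4 = 0  ⇒  m = 39² − 9·4 = 1485
m = 1485 > 0,  v_rel·d = 39 > 0  ⇒  inside

inside=yes margin=1485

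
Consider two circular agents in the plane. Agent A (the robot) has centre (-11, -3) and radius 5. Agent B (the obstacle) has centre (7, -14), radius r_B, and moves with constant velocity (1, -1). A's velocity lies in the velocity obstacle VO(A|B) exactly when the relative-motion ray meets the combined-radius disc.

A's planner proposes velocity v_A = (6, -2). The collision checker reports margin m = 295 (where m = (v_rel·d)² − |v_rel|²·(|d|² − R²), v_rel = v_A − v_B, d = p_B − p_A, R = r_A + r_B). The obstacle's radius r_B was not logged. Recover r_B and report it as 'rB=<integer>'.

m = 295
d = (18, -11);  v_rel = (5, -1),  |v_rel|² = 26
v_rel×d = (5)·(-11) − (-1)·(18) = -37
since m = R²·26 − (-37)²:  R² = (1369 + 295) / 26 = 64
R = √64 = 8  ⇒  r_B = 8 − 5 = 3

rB=3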